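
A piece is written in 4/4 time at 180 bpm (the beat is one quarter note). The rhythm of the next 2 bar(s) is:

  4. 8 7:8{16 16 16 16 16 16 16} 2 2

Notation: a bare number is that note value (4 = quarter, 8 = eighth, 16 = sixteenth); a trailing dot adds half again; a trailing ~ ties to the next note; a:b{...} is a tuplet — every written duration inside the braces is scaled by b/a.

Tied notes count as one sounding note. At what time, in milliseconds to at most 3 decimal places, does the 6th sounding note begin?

1. 0.0ms @ 0 + 500.0ms (3/2)
2. 500.0ms @ 3/2 + 166.667ms (1/2)
3. 666.667ms @ 2 + 95.238ms (2/7)
4. 761.905ms @ 16/7 + 95.238ms (2/7)
5. 857.143ms @ 18/7 + 95.238ms (2/7)
6. 952.381ms @ 20/7 + 95.238ms (2/7)
7. 1047.619ms @ 22/7 + 95.238ms (2/7)
8. 1142.857ms @ 24/7 + 95.238ms (2/7)
9. 1238.095ms @ 26/7 + 95.238ms (2/7)
10. 1333.333ms @ 4 + 666.667ms (2)
11. 2000.0ms @ 6 + 666.667ms (2)

note 6 onset = 20/7b = 952.381ms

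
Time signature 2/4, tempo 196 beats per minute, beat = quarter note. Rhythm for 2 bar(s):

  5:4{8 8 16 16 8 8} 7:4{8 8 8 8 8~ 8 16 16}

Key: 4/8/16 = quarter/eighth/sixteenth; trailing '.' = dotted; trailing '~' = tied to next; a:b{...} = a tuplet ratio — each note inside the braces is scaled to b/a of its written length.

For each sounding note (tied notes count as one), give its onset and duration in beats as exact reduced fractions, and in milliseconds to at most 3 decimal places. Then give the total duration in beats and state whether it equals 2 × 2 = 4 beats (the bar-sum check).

1) 0.0ms=0b +122.449ms=2/5b
2) 122.449ms=2/5b +122.449ms=2/5b
3) 244.898ms=4/5b +61.224ms=1/5b
4) 306.122ms=1b +61.224ms=1/5b
5) 367.347ms=6/5b +122.449ms=2/5b
6) 489.796ms=8/5b +122.449ms=2/5b
7) 612.245ms=2b +87.464ms=2/7b
8) 699.708ms=16/7b +87.464ms=2/7b
9) 787.172ms=18/7b +87.464ms=2/7b
10) 874.636ms=20/7b +87.464ms=2/7b
11) 962.099ms=22/7b +174.927ms=4/7b
12) 1137.026ms=26/7b +43.732ms=1/7b
13) 1180.758ms=27/7b +43.732ms=1/7b
Σ=4b of 4 (196bpm 2/4) — PASS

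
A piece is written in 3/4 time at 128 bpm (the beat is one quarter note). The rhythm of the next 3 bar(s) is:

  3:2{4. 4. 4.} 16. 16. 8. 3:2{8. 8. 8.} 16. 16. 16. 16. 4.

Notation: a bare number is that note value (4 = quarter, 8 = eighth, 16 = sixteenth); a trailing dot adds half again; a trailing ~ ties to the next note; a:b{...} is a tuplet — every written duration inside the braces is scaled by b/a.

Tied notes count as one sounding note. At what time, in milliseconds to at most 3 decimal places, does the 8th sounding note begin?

1. 0.0ms @ 0 + 468.75ms (1)
2. 468.75ms @ 1 + 468.75ms (1)
3. 937.5ms @ 2 + 468.75ms (1)
4. 1406.25ms @ 3 + 175.781ms (3/8)
5. 1582.031ms @ 27/8 + 175.781ms (3/8)
6. 1757.812ms @ 15/4 + 351.562ms (3/4)
7. 2109.375ms @ 9/2 + 234.375ms (1/2)
8. 2343.75ms @ 5 + 234.375ms (1/2)
9. 2578.125ms @ 11/2 + 234.375ms (1/2)
10. 2812.5ms @ 6 + 175.781ms (3/8)
11. 2988.281ms @ 51/8 + 175.781ms (3/8)
12. 3164.062ms @ 27/4 + 175.781ms (3/8)
13. 3339.844ms @ 57/8 + 175.781ms (3/8)
14. 3515.625ms @ 15/2 + 703.125ms (3/2)

note 8 onset = 5b = 2343.75ms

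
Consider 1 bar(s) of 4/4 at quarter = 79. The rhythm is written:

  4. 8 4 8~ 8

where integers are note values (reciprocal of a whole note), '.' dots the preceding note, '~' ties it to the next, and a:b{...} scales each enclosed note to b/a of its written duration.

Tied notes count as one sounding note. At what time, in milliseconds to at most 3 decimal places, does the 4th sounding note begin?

1. 0.0ms @ 0 + 1139.241ms (3/2)
2. 1139.241ms @ 3/2 + 379.747ms (1/2)
3. 1518.987ms @ 2 + 759.494ms (1)
4. 2278.481ms @ 3 + 759.494ms (1)

note 4 onset = 3b = 2278.481ms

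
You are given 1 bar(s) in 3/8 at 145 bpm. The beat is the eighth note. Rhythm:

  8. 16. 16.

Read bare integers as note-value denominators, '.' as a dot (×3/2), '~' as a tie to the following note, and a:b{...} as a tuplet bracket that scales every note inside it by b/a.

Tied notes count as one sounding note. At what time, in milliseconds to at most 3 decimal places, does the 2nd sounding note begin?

note 2 onset = 3/2b = 620.69ms

1. 0.0ms @ 0 + 620.69ms (3/2)
2. 620.69ms @ 3/2 + 310.345ms (3/4)
3. 931.034ms @ 9/4 + 310.345ms (3/4)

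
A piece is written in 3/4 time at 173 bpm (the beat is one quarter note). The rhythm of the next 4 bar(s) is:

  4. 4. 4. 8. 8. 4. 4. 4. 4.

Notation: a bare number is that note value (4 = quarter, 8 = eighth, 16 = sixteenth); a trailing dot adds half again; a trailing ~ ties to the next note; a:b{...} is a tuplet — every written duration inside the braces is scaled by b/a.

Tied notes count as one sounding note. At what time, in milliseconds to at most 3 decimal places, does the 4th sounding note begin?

1. 0.0ms @ 0 + 520.231ms (3/2)
2. 520.231ms @ 3/2 + 520.231ms (3/2)
3. 1040.462ms @ 3 + 520.231ms (3/2)
4. 1560.694ms @ 9/2 + 260.116ms (3/4)
5. 1820.809ms @ 21/4 + 260.116ms (3/4)
6. 2080.925ms @ 6 + 520.231ms (3/2)
7. 2601.156ms @ 15/2 + 520.231ms (3/2)
8. 3121.387ms @ 9 + 520.231ms (3/2)
9. 3641.618ms @ 21/2 + 520.231ms (3/2)

note 4 onset = 9/2b = 1560.694ms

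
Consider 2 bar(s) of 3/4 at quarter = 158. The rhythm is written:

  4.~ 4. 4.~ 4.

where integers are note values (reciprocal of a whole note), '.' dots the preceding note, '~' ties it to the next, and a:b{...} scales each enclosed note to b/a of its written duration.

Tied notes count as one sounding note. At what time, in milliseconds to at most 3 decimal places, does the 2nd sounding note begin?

note 2 onset = 3b = 1139.241ms

1. 0.0ms @ 0 + 1139.241ms (3)
2. 1139.241ms @ 3 + 1139.241ms (3)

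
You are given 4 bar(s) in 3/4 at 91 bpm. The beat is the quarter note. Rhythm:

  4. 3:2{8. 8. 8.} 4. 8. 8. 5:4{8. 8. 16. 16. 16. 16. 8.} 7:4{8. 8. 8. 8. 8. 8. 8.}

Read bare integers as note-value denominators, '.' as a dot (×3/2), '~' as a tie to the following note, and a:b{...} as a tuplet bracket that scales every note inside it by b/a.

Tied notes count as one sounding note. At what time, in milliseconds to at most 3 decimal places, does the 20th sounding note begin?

1. 0.0ms @ 0 + 989.011ms (3/2)
2. 989.011ms @ 3/2 + 329.67ms (1/2)
3. 1318.681ms @ 2 + 329.67ms (1/2)
4. 1648.352ms @ 5/2 + 329.67ms (1/2)
5. 1978.022ms @ 3 + 989.011ms (3/2)
6. 2967.033ms @ 9/2 + 494.505ms (3/4)
7. 3461.538ms @ 21/4 + 494.505ms (3/4)
8. 3956.044ms @ 6 + 395.604ms (3/5)
9. 4351.648ms @ 33/5 + 395.604ms (3/5)
10. 4747.253ms @ 36/5 + 197.802ms (3/10)
11. 4945.055ms @ 15/2 + 197.802ms (3/10)
12. 5142.857ms @ 39/5 + 197.802ms (3/10)
13. 5340.659ms @ 81/10 + 197.802ms (3/10)
14. 5538.462ms @ 42/5 + 395.604ms (3/5)
15. 5934.066ms @ 9 + 282.575ms (3/7)
16. 6216.641ms @ 66/7 + 282.575ms (3/7)
17. 6499.215ms @ 69/7 + 282.575ms (3/7)
18. 6781.79ms @ 72/7 + 282.575ms (3/7)
19. 7064.364ms @ 75/7 + 282.575ms (3/7)
20. 7346.939ms @ 78/7 + 282.575ms (3/7)
21. 7629.513ms @ 81/7 + 282.575ms (3/7)

note 20 onset = 78/7b = 7346.939ms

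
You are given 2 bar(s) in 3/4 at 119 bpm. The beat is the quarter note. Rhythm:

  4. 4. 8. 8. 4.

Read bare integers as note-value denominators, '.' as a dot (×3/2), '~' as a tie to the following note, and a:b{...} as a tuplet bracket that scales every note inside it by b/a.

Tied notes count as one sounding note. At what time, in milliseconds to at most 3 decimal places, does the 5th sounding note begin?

note 5 onset = 9/2b = 2268.908ms

1. 0.0ms @ 0 + 756.303ms (3/2)
2. 756.303ms @ 3/2 + 756.303ms (3/2)
3. 1512.605ms @ 3 + 378.151ms (3/4)
4. 1890.756ms @ 15/4 + 378.151ms (3/4)
5. 2268.908ms @ 9/2 + 756.303ms (3/2)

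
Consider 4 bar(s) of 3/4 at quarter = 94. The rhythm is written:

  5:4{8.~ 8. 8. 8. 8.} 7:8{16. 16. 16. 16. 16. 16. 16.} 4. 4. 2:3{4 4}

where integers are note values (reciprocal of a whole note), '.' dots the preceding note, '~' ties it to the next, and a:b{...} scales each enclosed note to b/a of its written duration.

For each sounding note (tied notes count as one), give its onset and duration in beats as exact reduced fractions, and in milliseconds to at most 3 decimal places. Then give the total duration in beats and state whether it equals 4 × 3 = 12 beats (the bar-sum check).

1) 0.0ms=0b +765.957ms=6/5b
2) 765.957ms=6/5b +382.979ms=3/5b
3) 1148.936ms=9/5b +382.979ms=3/5b
4) 1531.915ms=12/5b +382.979ms=3/5b
5) 1914.894ms=3b +273.556ms=3/7b
6) 2188.45ms=24/7b +273.556ms=3/7b
7) 2462.006ms=27/7b +273.556ms=3/7b
8) 2735.562ms=30/7b +273.556ms=3/7b
9) 3009.119ms=33/7b +273.556ms=3/7b
10) 3282.675ms=36/7b +273.556ms=3/7b
11) 3556.231ms=39/7b +273.556ms=3/7b
12) 3829.787ms=6b +957.447ms=3/2b
13) 4787.234ms=15/2b +957.447ms=3/2b
14) 5744.681ms=9b +957.447ms=3/2b
15) 6702.128ms=21/2b +957.447ms=3/2b
Σ=12b of 12 (94bpm 3/4) — PASS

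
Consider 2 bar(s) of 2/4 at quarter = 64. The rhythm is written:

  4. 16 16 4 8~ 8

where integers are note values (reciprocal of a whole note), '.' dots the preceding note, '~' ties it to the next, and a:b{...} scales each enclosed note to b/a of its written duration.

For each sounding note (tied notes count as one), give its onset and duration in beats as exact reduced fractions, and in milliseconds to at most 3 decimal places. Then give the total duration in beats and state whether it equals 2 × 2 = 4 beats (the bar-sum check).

1) 0.0ms=0b +1406.25ms=3/2b
2) 1406.25ms=3/2b +234.375ms=1/4b
3) 1640.625ms=7/4b +234.375ms=1/4b
4) 1875.0ms=2b +937.5ms=1b
5) 2812.5ms=3b +937.5ms=1b
Σ=4b of 4 (64bpm 2/4) — PASS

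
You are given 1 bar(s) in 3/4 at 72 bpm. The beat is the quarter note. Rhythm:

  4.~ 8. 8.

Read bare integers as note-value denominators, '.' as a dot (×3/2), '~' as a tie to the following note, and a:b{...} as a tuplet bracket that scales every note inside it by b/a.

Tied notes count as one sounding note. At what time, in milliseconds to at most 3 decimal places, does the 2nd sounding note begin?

1. 0.0ms @ 0 + 1875.0ms (9/4)
2. 1875.0ms @ 9/4 + 625.0ms (3/4)

note 2 onset = 9/4b = 1875.0ms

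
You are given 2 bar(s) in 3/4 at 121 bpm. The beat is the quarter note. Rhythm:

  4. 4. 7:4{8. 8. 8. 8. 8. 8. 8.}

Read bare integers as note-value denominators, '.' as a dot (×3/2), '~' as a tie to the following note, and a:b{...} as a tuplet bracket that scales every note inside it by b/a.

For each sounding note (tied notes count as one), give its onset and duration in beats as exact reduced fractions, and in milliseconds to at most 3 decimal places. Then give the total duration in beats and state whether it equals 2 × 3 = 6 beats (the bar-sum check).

1) 0.0ms=0b +743.802ms=3/2b
2) 743.802ms=3/2b +743.802ms=3/2b
3) 1487.603ms=3b +212.515ms=3/7b
4) 1700.118ms=24/7b +212.515ms=3/7b
5) 1912.633ms=27/7b +212.515ms=3/7b
6) 2125.148ms=30/7b +212.515ms=3/7b
7) 2337.662ms=33/7b +212.515ms=3/7b
8) 2550.177ms=36/7b +212.515ms=3/7b
9) 2762.692ms=39/7b +212.515ms=3/7b
Σ=6b of 6 (121bpm 3/4) — PASS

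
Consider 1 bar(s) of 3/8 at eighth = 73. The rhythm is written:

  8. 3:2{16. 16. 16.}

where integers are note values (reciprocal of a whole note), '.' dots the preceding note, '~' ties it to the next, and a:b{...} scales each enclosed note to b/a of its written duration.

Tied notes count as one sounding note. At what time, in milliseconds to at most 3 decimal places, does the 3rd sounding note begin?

1. 0.0ms @ 0 + 1232.877ms (3/2)
2. 1232.877ms @ 3/2 + 410.959ms (1/2)
3. 1643.836ms @ 2 + 410.959ms (1/2)
4. 2054.795ms @ 5/2 + 410.959ms (1/2)

note 3 onset = 2b = 1643.836ms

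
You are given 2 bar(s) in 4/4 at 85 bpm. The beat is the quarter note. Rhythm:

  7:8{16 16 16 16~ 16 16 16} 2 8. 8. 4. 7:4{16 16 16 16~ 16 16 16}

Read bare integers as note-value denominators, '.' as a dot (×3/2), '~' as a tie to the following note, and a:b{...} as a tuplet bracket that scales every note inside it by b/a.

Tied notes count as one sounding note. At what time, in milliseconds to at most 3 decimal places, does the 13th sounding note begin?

1. 0.0ms @ 0 + 201.681ms (2/7)
2. 201.681ms @ 2/7 + 201.681ms (2/7)
3. 403.361ms @ 4/7 + 201.681ms (2/7)
4. 605.042ms @ 6/7 + 403.361ms (4/7)
5. 1008.403ms @ 10/7 + 201.681ms (2/7)
6. 1210.084ms @ 12/7 + 201.681ms (2/7)
7. 1411.765ms @ 2 + 1411.765ms (2)
8. 2823.529ms @ 4 + 529.412ms (3/4)
9. 3352.941ms @ 19/4 + 529.412ms (3/4)
10. 3882.353ms @ 11/2 + 1058.824ms (3/2)
11. 4941.176ms @ 7 + 100.84ms (1/7)
12. 5042.017ms @ 50/7 + 100.84ms (1/7)
13. 5142.857ms @ 51/7 + 100.84ms (1/7)
14. 5243.697ms @ 52/7 + 201.681ms (2/7)
15. 5445.378ms @ 54/7 + 100.84ms (1/7)
16. 5546.218ms @ 55/7 + 100.84ms (1/7)

note 13 onset = 51/7b = 5142.857ms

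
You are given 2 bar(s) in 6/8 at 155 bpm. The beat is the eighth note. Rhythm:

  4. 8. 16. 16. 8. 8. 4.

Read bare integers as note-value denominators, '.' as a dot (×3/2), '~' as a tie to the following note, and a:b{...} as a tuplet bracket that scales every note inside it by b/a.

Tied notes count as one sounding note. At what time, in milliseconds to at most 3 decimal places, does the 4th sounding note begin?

1. 0.0ms @ 0 + 1161.29ms (3)
2. 1161.29ms @ 3 + 580.645ms (3/2)
3. 1741.935ms @ 9/2 + 290.323ms (3/4)
4. 2032.258ms @ 21/4 + 290.323ms (3/4)
5. 2322.581ms @ 6 + 580.645ms (3/2)
6. 2903.226ms @ 15/2 + 580.645ms (3/2)
7. 3483.871ms @ 9 + 1161.29ms (3)

note 4 onset = 21/4b = 2032.258ms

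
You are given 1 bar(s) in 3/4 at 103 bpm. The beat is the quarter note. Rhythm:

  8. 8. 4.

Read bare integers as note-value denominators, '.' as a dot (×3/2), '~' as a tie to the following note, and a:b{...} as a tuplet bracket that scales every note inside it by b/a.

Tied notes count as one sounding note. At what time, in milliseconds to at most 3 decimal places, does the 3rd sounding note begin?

note 3 onset = 3/2b = 873.786ms

1. 0.0ms @ 0 + 436.893ms (3/4)
2. 436.893ms @ 3/4 + 436.893ms (3/4)
3. 873.786ms @ 3/2 + 873.786ms (3/2)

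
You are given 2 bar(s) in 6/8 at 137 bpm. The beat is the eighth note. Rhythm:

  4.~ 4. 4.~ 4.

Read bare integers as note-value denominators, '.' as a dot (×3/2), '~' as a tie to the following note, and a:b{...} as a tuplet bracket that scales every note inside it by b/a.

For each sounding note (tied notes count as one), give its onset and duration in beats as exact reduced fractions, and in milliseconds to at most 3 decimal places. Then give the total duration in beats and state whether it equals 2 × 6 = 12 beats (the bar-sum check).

1) 0.0ms=0b +2627.737ms=6b
2) 2627.737ms=6b +2627.737ms=6b
Σ=12b of 12 (137bpm 6/8) — PASS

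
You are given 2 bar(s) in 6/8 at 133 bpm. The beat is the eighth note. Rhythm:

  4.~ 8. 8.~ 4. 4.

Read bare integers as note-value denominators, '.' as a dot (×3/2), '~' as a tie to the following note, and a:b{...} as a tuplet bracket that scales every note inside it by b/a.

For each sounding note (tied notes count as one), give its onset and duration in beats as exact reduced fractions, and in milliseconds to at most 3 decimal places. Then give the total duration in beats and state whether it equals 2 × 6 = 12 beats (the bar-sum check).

1) 0.0ms=0b +2030.075ms=9/2b
2) 2030.075ms=9/2b +2030.075ms=9/2b
3) 4060.15ms=9b +1353.383ms=3b
Σ=12b of 12 (133bpm 6/8) — PASS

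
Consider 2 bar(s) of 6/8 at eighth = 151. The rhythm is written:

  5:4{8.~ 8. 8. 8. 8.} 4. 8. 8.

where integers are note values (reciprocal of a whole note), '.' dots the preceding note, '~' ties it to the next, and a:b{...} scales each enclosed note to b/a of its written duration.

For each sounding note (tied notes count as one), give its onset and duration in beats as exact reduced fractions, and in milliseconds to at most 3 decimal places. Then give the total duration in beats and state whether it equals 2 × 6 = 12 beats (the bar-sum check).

1) 0.0ms=0b +953.642ms=12/5b
2) 953.642ms=12/5b +476.821ms=6/5b
3) 1430.464ms=18/5b +476.821ms=6/5b
4) 1907.285ms=24/5b +476.821ms=6/5b
5) 2384.106ms=6b +1192.053ms=3b
6) 3576.159ms=9b +596.026ms=3/2b
7) 4172.185ms=21/2b +596.026ms=3/2b
Σ=12b of 12 (151bpm 6/8) — PASS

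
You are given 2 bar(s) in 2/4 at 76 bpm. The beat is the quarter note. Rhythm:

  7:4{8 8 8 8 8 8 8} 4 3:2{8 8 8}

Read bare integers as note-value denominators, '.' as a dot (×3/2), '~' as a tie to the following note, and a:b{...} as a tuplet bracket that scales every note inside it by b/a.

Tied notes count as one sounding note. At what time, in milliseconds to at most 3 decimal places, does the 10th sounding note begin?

1. 0.0ms @ 0 + 225.564ms (2/7)
2. 225.564ms @ 2/7 + 225.564ms (2/7)
3. 451.128ms @ 4/7 + 225.564ms (2/7)
4. 676.692ms @ 6/7 + 225.564ms (2/7)
5. 902.256ms @ 8/7 + 225.564ms (2/7)
6. 1127.82ms @ 10/7 + 225.564ms (2/7)
7. 1353.383ms @ 12/7 + 225.564ms (2/7)
8. 1578.947ms @ 2 + 789.474ms (1)
9. 2368.421ms @ 3 + 263.158ms (1/3)
10. 2631.579ms @ 10/3 + 263.158ms (1/3)
11. 2894.737ms @ 11/3 + 263.158ms (1/3)

note 10 onset = 10/3b = 2631.579ms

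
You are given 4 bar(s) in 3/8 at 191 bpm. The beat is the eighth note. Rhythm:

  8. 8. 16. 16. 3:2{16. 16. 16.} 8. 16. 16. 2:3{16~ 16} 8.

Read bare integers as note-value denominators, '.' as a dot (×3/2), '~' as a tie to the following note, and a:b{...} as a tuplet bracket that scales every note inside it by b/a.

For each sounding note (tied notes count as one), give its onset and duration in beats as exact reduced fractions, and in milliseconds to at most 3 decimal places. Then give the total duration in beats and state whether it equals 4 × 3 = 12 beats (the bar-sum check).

1) 0.0ms=0b +471.204ms=3/2b
2) 471.204ms=3/2b +471.204ms=3/2b
3) 942.408ms=3b +235.602ms=3/4b
4) 1178.01ms=15/4b +235.602ms=3/4b
5) 1413.613ms=9/2b +157.068ms=1/2b
6) 1570.681ms=5b +157.068ms=1/2b
7) 1727.749ms=11/2b +157.068ms=1/2b
8) 1884.817ms=6b +471.204ms=3/2b
9) 2356.021ms=15/2b +235.602ms=3/4b
10) 2591.623ms=33/4b +235.602ms=3/4b
11) 2827.225ms=9b +471.204ms=3/2b
12) 3298.429ms=21/2b +471.204ms=3/2b
Σ=12b of 12 (191bpm 3/8) — PASS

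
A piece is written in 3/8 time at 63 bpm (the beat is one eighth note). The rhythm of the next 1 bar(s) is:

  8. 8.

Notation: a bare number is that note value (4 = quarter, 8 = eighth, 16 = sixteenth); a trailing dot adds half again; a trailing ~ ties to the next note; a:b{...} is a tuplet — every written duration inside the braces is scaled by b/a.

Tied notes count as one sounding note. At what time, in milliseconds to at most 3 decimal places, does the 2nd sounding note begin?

1. 0.0ms @ 0 + 1428.571ms (3/2)
2. 1428.571ms @ 3/2 + 1428.571ms (3/2)

note 2 onset = 3/2b = 1428.571ms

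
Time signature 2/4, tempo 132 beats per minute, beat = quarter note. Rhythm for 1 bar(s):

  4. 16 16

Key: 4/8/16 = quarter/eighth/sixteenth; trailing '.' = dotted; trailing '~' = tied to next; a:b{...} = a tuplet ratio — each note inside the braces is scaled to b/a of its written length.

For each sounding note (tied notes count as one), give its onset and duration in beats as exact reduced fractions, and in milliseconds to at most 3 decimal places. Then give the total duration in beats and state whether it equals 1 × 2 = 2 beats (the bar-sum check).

1) 0.0ms=0b +681.818ms=3/2b
2) 681.818ms=3/2b +113.636ms=1/4b
3) 795.455ms=7/4b +113.636ms=1/4b
Σ=2b of 2 (132bpm 2/4) — PASS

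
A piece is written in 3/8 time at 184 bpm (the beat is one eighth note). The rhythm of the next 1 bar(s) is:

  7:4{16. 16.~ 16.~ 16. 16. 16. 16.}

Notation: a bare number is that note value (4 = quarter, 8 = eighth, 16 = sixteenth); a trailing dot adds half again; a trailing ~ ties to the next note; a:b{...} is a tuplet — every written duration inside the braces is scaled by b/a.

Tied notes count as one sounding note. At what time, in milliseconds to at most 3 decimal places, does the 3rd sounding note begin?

1. 0.0ms @ 0 + 139.752ms (3/7)
2. 139.752ms @ 3/7 + 419.255ms (9/7)
3. 559.006ms @ 12/7 + 139.752ms (3/7)
4. 698.758ms @ 15/7 + 139.752ms (3/7)
5. 838.509ms @ 18/7 + 139.752ms (3/7)

note 3 onset = 12/7b = 559.006ms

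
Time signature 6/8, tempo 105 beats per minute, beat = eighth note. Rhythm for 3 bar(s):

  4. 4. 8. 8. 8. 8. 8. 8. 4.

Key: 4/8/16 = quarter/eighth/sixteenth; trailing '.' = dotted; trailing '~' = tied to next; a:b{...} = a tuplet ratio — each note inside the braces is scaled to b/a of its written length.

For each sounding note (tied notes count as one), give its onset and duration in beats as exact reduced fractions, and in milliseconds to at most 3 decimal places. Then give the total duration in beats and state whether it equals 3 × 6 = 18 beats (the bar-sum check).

1) 0.0ms=0b +1714.286ms=3b
2) 1714.286ms=3b +1714.286ms=3b
3) 3428.571ms=6b +857.143ms=3/2b
4) 4285.714ms=15/2b +857.143ms=3/2b
5) 5142.857ms=9b +857.143ms=3/2b
6) 6000.0ms=21/2b +857.143ms=3/2b
7) 6857.143ms=12b +857.143ms=3/2b
8) 7714.286ms=27/2b +857.143ms=3/2b
9) 8571.429ms=15b +1714.286ms=3b
Σ=18b of 18 (105bpm 6/8) — PASS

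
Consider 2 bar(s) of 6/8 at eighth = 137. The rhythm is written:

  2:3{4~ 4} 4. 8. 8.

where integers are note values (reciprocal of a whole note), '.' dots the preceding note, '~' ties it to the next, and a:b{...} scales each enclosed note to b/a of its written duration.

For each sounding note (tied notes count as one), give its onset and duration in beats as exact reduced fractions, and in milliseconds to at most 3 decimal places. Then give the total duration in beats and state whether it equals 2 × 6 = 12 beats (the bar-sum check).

1) 0.0ms=0b +2627.737ms=6b
2) 2627.737ms=6b +1313.869ms=3b
3) 3941.606ms=9b +656.934ms=3/2b
4) 4598.54ms=21/2b +656.934ms=3/2b
Σ=12b of 12 (137bpm 6/8) — PASS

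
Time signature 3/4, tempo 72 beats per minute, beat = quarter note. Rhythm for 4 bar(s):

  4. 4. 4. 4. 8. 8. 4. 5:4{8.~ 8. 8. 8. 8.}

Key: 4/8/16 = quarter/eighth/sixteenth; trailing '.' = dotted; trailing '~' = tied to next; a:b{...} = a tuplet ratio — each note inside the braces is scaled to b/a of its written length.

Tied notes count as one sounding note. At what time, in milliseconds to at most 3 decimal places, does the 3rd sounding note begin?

1. 0.0ms @ 0 + 1250.0ms (3/2)
2. 1250.0ms @ 3/2 + 1250.0ms (3/2)
3. 2500.0ms @ 3 + 1250.0ms (3/2)
4. 3750.0ms @ 9/2 + 1250.0ms (3/2)
5. 5000.0ms @ 6 + 625.0ms (3/4)
6. 5625.0ms @ 27/4 + 625.0ms (3/4)
7. 6250.0ms @ 15/2 + 1250.0ms (3/2)
8. 7500.0ms @ 9 + 1000.0ms (6/5)
9. 8500.0ms @ 51/5 + 500.0ms (3/5)
10. 9000.0ms @ 54/5 + 500.0ms (3/5)
11. 9500.0ms @ 57/5 + 500.0ms (3/5)

note 3 onset = 3b = 2500.0ms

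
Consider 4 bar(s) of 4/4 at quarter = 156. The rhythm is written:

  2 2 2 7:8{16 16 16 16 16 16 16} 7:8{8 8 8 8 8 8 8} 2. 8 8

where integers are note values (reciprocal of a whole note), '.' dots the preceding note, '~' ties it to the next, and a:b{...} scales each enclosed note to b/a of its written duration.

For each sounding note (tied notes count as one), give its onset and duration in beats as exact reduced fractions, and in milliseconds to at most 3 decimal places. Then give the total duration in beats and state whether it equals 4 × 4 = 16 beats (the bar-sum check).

1) 0.0ms=0b +769.231ms=2b
2) 769.231ms=2b +769.231ms=2b
3) 1538.462ms=4b +769.231ms=2b
4) 2307.692ms=6b +109.89ms=2/7b
5) 2417.582ms=44/7b +109.89ms=2/7b
6) 2527.473ms=46/7b +109.89ms=2/7b
7) 2637.363ms=48/7b +109.89ms=2/7b
8) 2747.253ms=50/7b +109.89ms=2/7b
9) 2857.143ms=52/7b +109.89ms=2/7b
10) 2967.033ms=54/7b +109.89ms=2/7b
11) 3076.923ms=8b +219.78ms=4/7b
12) 3296.703ms=60/7b +219.78ms=4/7b
13) 3516.484ms=64/7b +219.78ms=4/7b
14) 3736.264ms=68/7b +219.78ms=4/7b
15) 3956.044ms=72/7b +219.78ms=4/7b
16) 4175.824ms=76/7b +219.78ms=4/7b
17) 4395.604ms=80/7b +219.78ms=4/7b
18) 4615.385ms=12b +1153.846ms=3b
19) 5769.231ms=15b +192.308ms=1/2b
20) 5961.538ms=31/2b +192.308ms=1/2b
Σ=16b of 16 (156bpm 4/4) — PASS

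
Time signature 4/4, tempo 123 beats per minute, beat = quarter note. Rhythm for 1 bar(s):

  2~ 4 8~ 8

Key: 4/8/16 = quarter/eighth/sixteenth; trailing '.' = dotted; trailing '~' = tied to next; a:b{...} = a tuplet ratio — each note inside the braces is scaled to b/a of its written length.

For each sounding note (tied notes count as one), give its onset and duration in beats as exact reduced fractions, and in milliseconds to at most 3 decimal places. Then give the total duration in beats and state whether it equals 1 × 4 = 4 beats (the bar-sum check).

1) 0.0ms=0b +1463.415ms=3b
2) 1463.415ms=3b +487.805ms=1b
Σ=4b of 4 (123bpm 4/4) — PASS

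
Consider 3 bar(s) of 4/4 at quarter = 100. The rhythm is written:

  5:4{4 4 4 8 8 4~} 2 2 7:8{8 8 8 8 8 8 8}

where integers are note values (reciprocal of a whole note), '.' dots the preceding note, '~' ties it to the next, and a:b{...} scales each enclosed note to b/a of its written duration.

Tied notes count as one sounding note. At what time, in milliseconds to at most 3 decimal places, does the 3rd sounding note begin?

note 3 onset = 8/5b = 960.0ms

1. 0.0ms @ 0 + 480.0ms (4/5)
2. 480.0ms @ 4/5 + 480.0ms (4/5)
3. 960.0ms @ 8/5 + 480.0ms (4/5)
4. 1440.0ms @ 12/5 + 240.0ms (2/5)
5. 1680.0ms @ 14/5 + 240.0ms (2/5)
6. 1920.0ms @ 16/5 + 1680.0ms (14/5)
7. 3600.0ms @ 6 + 1200.0ms (2)
8. 4800.0ms @ 8 + 342.857ms (4/7)
9. 5142.857ms @ 60/7 + 342.857ms (4/7)
10. 5485.714ms @ 64/7 + 342.857ms (4/7)
11. 5828.571ms @ 68/7 + 342.857ms (4/7)
12. 6171.429ms @ 72/7 + 342.857ms (4/7)
13. 6514.286ms @ 76/7 + 342.857ms (4/7)
14. 6857.143ms @ 80/7 + 342.857ms (4/7)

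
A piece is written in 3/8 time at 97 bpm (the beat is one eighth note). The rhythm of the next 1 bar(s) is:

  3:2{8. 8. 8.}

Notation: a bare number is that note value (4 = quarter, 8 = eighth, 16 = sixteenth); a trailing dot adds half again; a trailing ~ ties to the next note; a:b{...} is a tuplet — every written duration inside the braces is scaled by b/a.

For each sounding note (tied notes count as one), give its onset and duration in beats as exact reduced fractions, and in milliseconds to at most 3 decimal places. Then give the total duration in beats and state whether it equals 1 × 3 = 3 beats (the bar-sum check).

1) 0.0ms=0b +618.557ms=1b
2) 618.557ms=1b +618.557ms=1b
3) 1237.113ms=2b +618.557ms=1b
Σ=3b of 3 (97bpm 3/8) — PASS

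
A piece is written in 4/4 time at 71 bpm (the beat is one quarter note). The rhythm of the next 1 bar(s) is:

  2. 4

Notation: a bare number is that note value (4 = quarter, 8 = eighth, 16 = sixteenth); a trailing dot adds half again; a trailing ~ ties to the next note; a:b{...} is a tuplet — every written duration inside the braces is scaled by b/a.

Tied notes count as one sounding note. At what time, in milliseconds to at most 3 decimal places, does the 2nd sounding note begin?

note 2 onset = 3b = 2535.211ms

1. 0.0ms @ 0 + 2535.211ms (3)
2. 2535.211ms @ 3 + 845.07ms (1)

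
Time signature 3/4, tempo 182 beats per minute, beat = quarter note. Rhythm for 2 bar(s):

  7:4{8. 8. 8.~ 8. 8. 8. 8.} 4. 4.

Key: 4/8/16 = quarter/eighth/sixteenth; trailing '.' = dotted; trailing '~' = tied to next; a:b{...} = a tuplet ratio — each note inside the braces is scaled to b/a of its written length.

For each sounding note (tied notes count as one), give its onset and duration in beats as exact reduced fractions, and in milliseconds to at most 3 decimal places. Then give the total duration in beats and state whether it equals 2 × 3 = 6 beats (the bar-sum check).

1) 0.0ms=0b +141.287ms=3/7b
2) 141.287ms=3/7b +141.287ms=3/7b
3) 282.575ms=6/7b +282.575ms=6/7b
4) 565.149ms=12/7b +141.287ms=3/7b
5) 706.436ms=15/7b +141.287ms=3/7b
6) 847.724ms=18/7b +141.287ms=3/7b
7) 989.011ms=3b +494.505ms=3/2b
8) 1483.516ms=9/2b +494.505ms=3/2b
Σ=6b of 6 (182bpm 3/4) — PASS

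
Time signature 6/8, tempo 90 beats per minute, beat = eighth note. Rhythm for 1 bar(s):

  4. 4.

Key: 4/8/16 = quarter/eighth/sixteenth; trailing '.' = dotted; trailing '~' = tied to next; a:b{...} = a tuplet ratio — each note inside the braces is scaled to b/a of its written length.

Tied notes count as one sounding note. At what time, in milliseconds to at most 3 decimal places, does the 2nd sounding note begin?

note 2 onset = 3b = 2000.0ms

1. 0.0ms @ 0 + 2000.0ms (3)
2. 2000.0ms @ 3 + 2000.0ms (3)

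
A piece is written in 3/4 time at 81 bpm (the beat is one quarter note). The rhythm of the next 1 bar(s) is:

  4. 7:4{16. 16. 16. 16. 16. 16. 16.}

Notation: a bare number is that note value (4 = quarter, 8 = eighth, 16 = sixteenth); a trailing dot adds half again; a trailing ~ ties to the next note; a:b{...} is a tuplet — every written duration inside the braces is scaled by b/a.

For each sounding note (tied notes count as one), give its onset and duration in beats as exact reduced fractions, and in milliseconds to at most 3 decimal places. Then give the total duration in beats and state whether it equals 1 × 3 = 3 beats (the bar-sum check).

1) 0.0ms=0b +1111.111ms=3/2b
2) 1111.111ms=3/2b +158.73ms=3/14b
3) 1269.841ms=12/7b +158.73ms=3/14b
4) 1428.571ms=27/14b +158.73ms=3/14b
5) 1587.302ms=15/7b +158.73ms=3/14b
6) 1746.032ms=33/14b +158.73ms=3/14b
7) 1904.762ms=18/7b +158.73ms=3/14b
8) 2063.492ms=39/14b +158.73ms=3/14b
Σ=3b of 3 (81bpm 3/4) — PASS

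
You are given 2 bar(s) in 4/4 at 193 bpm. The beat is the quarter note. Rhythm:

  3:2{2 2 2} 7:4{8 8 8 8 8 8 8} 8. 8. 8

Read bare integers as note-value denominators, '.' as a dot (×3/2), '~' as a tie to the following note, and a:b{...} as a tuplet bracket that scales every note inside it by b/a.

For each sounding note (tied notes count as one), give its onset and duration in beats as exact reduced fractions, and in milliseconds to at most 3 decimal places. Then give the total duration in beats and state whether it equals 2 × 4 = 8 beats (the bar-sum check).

1) 0.0ms=0b +414.508ms=4/3b
2) 414.508ms=4/3b +414.508ms=4/3b
3) 829.016ms=8/3b +414.508ms=4/3b
4) 1243.523ms=4b +88.823ms=2/7b
5) 1332.346ms=30/7b +88.823ms=2/7b
6) 1421.17ms=32/7b +88.823ms=2/7b
7) 1509.993ms=34/7b +88.823ms=2/7b
8) 1598.816ms=36/7b +88.823ms=2/7b
9) 1687.639ms=38/7b +88.823ms=2/7b
10) 1776.462ms=40/7b +88.823ms=2/7b
11) 1865.285ms=6b +233.161ms=3/4b
12) 2098.446ms=27/4b +233.161ms=3/4b
13) 2331.606ms=15/2b +155.44ms=1/2b
Σ=8b of 8 (193bpm 4/4) — PASS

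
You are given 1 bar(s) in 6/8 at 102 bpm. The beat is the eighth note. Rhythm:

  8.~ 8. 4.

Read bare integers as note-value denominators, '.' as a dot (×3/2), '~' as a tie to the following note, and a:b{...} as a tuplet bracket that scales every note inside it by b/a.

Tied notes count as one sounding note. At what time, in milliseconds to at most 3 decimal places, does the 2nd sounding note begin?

note 2 onset = 3b = 1764.706ms

1. 0.0ms @ 0 + 1764.706ms (3)
2. 1764.706ms @ 3 + 1764.706ms (3)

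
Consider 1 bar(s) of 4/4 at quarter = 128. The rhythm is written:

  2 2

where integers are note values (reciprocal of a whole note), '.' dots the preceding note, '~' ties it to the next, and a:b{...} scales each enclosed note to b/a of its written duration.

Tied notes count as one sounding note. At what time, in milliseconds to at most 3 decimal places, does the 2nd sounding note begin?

note 2 onset = 2b = 937.5ms

1. 0.0ms @ 0 + 937.5ms (2)
2. 937.5ms @ 2 + 937.5ms (2)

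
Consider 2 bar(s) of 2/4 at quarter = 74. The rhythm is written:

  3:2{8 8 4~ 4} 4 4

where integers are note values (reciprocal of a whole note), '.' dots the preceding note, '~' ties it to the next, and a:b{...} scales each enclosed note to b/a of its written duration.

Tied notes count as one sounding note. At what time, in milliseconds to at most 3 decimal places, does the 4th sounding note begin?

note 4 onset = 2b = 1621.622ms

1. 0.0ms @ 0 + 270.27ms (1/3)
2. 270.27ms @ 1/3 + 270.27ms (1/3)
3. 540.541ms @ 2/3 + 1081.081ms (4/3)
4. 1621.622ms @ 2 + 810.811ms (1)
5. 2432.432ms @ 3 + 810.811ms (1)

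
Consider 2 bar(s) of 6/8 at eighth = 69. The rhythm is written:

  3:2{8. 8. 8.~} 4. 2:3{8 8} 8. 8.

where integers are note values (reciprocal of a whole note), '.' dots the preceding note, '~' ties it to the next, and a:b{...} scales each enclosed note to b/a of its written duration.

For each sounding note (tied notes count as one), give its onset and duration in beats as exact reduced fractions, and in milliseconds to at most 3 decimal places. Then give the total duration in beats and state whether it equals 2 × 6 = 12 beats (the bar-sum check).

1) 0.0ms=0b +869.565ms=1b
2) 869.565ms=1b +869.565ms=1b
3) 1739.13ms=2b +3478.261ms=4b
4) 5217.391ms=6b +1304.348ms=3/2b
5) 6521.739ms=15/2b +1304.348ms=3/2b
6) 7826.087ms=9b +1304.348ms=3/2b
7) 9130.435ms=21/2b +1304.348ms=3/2b
Σ=12b of 12 (69bpm 6/8) — PASS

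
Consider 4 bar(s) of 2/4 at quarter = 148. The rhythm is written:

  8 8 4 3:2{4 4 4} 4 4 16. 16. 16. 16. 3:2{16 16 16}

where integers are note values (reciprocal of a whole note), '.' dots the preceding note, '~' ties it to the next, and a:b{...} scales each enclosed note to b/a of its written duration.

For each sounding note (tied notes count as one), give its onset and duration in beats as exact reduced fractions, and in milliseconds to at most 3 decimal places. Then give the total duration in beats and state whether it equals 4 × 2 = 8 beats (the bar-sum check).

1) 0.0ms=0b +202.703ms=1/2b
2) 202.703ms=1/2b +202.703ms=1/2b
3) 405.405ms=1b +405.405ms=1b
4) 810.811ms=2b +270.27ms=2/3b
5) 1081.081ms=8/3b +270.27ms=2/3b
6) 1351.351ms=10/3b +270.27ms=2/3b
7) 1621.622ms=4b +405.405ms=1b
8) 2027.027ms=5b +405.405ms=1b
9) 2432.432ms=6b +152.027ms=3/8b
10) 2584.459ms=51/8b +152.027ms=3/8b
11) 2736.486ms=27/4b +152.027ms=3/8b
12) 2888.514ms=57/8b +152.027ms=3/8b
13) 3040.541ms=15/2b +67.568ms=1/6b
14) 3108.108ms=23/3b +67.568ms=1/6b
15) 3175.676ms=47/6b +67.568ms=1/6b
Σ=8b of 8 (148bpm 2/4) — PASS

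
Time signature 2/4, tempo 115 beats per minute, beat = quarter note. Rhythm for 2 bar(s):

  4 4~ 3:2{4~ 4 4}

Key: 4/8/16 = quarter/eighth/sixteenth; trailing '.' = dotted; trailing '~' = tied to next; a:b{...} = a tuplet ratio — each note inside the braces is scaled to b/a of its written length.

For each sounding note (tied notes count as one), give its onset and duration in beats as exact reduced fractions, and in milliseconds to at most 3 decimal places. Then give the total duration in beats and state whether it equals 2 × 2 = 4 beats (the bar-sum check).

1) 0.0ms=0b +521.739ms=1b
2) 521.739ms=1b +1217.391ms=7/3b
3) 1739.13ms=10/3b +347.826ms=2/3b
Σ=4b of 4 (115bpm 2/4) — PASS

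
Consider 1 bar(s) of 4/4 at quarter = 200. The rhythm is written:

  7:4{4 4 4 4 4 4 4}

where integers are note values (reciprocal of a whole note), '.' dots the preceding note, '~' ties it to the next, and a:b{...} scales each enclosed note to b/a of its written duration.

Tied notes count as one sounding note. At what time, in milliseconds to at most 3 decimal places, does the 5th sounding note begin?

note 5 onset = 16/7b = 685.714ms

1. 0.0ms @ 0 + 171.429ms (4/7)
2. 171.429ms @ 4/7 + 171.429ms (4/7)
3. 342.857ms @ 8/7 + 171.429ms (4/7)
4. 514.286ms @ 12/7 + 171.429ms (4/7)
5. 685.714ms @ 16/7 + 171.429ms (4/7)
6. 857.143ms @ 20/7 + 171.429ms (4/7)
7. 1028.571ms @ 24/7 + 171.429ms (4/7)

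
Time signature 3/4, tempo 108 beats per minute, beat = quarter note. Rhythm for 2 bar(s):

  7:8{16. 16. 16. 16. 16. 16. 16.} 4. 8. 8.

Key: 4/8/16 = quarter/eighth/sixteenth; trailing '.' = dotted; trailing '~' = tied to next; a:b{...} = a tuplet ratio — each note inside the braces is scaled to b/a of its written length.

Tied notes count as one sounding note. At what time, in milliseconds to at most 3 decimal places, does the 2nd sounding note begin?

note 2 onset = 3/7b = 238.095ms

1. 0.0ms @ 0 + 238.095ms (3/7)
2. 238.095ms @ 3/7 + 238.095ms (3/7)
3. 476.19ms @ 6/7 + 238.095ms (3/7)
4. 714.286ms @ 9/7 + 238.095ms (3/7)
5. 952.381ms @ 12/7 + 238.095ms (3/7)
6. 1190.476ms @ 15/7 + 238.095ms (3/7)
7. 1428.571ms @ 18/7 + 238.095ms (3/7)
8. 1666.667ms @ 3 + 833.333ms (3/2)
9. 2500.0ms @ 9/2 + 416.667ms (3/4)
10. 2916.667ms @ 21/4 + 416.667ms (3/4)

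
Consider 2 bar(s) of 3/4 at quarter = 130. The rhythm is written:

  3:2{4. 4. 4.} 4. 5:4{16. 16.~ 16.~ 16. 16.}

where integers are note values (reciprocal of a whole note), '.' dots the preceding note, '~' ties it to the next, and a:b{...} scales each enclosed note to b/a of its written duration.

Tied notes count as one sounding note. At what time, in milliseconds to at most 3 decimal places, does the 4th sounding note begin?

1. 0.0ms @ 0 + 461.538ms (1)
2. 461.538ms @ 1 + 461.538ms (1)
3. 923.077ms @ 2 + 461.538ms (1)
4. 1384.615ms @ 3 + 692.308ms (3/2)
5. 2076.923ms @ 9/2 + 138.462ms (3/10)
6. 2215.385ms @ 24/5 + 415.385ms (9/10)
7. 2630.769ms @ 57/10 + 138.462ms (3/10)

note 4 onset = 3b = 1384.615ms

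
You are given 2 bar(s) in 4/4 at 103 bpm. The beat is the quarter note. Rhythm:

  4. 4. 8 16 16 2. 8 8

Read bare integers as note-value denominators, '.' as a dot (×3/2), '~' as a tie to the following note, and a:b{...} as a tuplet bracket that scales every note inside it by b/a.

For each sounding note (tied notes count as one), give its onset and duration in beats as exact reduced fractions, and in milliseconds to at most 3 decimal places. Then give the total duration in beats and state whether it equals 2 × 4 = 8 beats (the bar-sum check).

1) 0.0ms=0b +873.786ms=3/2b
2) 873.786ms=3/2b +873.786ms=3/2b
3) 1747.573ms=3b +291.262ms=1/2b
4) 2038.835ms=7/2b +145.631ms=1/4b
5) 2184.466ms=15/4b +145.631ms=1/4b
6) 2330.097ms=4b +1747.573ms=3b
7) 4077.67ms=7b +291.262ms=1/2b
8) 4368.932ms=15/2b +291.262ms=1/2b
Σ=8b of 8 (103bpm 4/4) — PASS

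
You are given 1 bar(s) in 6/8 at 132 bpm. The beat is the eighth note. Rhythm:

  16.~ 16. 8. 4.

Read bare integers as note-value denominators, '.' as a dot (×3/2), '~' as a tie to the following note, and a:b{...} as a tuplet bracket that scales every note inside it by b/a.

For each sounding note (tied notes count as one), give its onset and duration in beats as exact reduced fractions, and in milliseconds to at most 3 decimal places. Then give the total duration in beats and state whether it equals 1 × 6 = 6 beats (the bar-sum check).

1) 0.0ms=0b +681.818ms=3/2b
2) 681.818ms=3/2b +681.818ms=3/2b
3) 1363.636ms=3b +1363.636ms=3b
Σ=6b of 6 (132bpm 6/8) — PASS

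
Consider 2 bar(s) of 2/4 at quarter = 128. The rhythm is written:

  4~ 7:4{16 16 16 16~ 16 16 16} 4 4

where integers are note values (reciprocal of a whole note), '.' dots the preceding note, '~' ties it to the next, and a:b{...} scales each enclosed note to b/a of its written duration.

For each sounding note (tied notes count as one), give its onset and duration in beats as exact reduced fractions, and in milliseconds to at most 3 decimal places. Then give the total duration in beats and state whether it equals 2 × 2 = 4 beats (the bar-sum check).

1) 0.0ms=0b +535.714ms=8/7b
2) 535.714ms=8/7b +66.964ms=1/7b
3) 602.679ms=9/7b +66.964ms=1/7b
4) 669.643ms=10/7b +133.929ms=2/7b
5) 803.571ms=12/7b +66.964ms=1/7b
6) 870.536ms=13/7b +66.964ms=1/7b
7) 937.5ms=2b +468.75ms=1b
8) 1406.25ms=3b +468.75ms=1b
Σ=4b of 4 (128bpm 2/4) — PASS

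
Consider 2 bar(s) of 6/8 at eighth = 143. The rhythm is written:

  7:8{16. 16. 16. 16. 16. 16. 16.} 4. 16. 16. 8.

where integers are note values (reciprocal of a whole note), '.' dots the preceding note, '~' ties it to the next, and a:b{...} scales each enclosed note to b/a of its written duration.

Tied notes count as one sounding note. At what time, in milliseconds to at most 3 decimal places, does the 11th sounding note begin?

note 11 onset = 21/2b = 4405.594ms

1. 0.0ms @ 0 + 359.64ms (6/7)
2. 359.64ms @ 6/7 + 359.64ms (6/7)
3. 719.281ms @ 12/7 + 359.64ms (6/7)
4. 1078.921ms @ 18/7 + 359.64ms (6/7)
5. 1438.561ms @ 24/7 + 359.64ms (6/7)
6. 1798.202ms @ 30/7 + 359.64ms (6/7)
7. 2157.842ms @ 36/7 + 359.64ms (6/7)
8. 2517.483ms @ 6 + 1258.741ms (3)
9. 3776.224ms @ 9 + 314.685ms (3/4)
10. 4090.909ms @ 39/4 + 314.685ms (3/4)
11. 4405.594ms @ 21/2 + 629.371ms (3/2)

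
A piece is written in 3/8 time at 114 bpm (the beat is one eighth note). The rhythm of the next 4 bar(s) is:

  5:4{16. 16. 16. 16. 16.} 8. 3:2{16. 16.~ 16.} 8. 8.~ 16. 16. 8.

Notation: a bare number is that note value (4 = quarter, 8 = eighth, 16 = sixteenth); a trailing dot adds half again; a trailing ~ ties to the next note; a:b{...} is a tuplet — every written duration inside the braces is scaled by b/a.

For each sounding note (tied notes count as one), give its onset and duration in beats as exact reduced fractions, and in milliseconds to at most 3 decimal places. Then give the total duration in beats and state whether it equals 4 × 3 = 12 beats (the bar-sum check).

1) 0.0ms=0b +315.789ms=3/5b
2) 315.789ms=3/5b +315.789ms=3/5b
3) 631.579ms=6/5b +315.789ms=3/5b
4) 947.368ms=9/5b +315.789ms=3/5b
5) 1263.158ms=12/5b +315.789ms=3/5b
6) 1578.947ms=3b +789.474ms=3/2b
7) 2368.421ms=9/2b +263.158ms=1/2b
8) 2631.579ms=5b +526.316ms=1b
9) 3157.895ms=6b +789.474ms=3/2b
10) 3947.368ms=15/2b +1184.211ms=9/4b
11) 5131.579ms=39/4b +394.737ms=3/4b
12) 5526.316ms=21/2b +789.474ms=3/2b
Σ=12b of 12 (114bpm 3/8) — PASS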